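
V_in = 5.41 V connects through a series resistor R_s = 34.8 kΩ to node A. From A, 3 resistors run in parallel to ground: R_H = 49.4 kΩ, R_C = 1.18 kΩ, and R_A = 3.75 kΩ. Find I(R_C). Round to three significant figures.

Combine the parallel branches: R_p = (1/49.4 + 1/1.18 + 1/3.75)⁻¹ = 0.8815 kΩ.
V_A = 5.41 × 0.8815/35.68 = 0.1337 V.
Branch current I = V_A/R_C = 0.1337/1.18 = 0.1133 mA.
(Equivalently: I_total = 0.1516 mA, then current-divider fraction G_k/ΣG = 0.7471.)

I ≈ 0.113 mA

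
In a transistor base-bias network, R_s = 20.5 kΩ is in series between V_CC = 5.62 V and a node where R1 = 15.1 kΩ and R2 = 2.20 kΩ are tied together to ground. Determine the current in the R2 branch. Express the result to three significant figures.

I ≈ 0.219 mA

Combine the parallel branches: R_p = (1/15.1 + 1/2.20)⁻¹ = 1.920 kΩ.
V_A = 5.62 × 1.920/22.42 = 0.4813 V.
Branch current I = V_A/R2 = 0.4813/2.20 = 0.2188 mA.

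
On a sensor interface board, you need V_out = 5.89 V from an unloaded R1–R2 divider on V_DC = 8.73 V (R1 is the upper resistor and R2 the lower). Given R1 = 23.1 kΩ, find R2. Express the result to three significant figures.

The divider ratio is R2/(R1+R2) = 5.89/8.73 = 0.6747.
So R2 = R1 · V_out/(V_DC − V_out) = 23.1 × 5.89/(8.73 − 5.89) = 23.1 × 2.074 = 47.91 kΩ.

R2 ≈ 47.9 kΩ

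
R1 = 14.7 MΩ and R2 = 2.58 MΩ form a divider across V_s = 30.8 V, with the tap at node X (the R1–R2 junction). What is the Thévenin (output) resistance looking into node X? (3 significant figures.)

Looking into X with the source shorted: R_th = R1·R2/(R1+R2) = 14.70 × 2.58/17.28 = 2.195 MΩ.

R_th ≈ 2.19 MΩ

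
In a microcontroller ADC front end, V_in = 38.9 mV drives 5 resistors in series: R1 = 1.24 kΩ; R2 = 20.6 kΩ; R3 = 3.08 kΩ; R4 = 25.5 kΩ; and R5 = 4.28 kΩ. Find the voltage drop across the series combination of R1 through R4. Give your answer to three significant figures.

ΣR = 1.24 + 20.6 + 3.08 + 25.5 + 4.28 = 54.70 kΩ.
R_{R1..R4} = 1.24 + 20.6 + 3.08 + 25.5 = 50.42 kΩ.
V = V_in · R/ΣR = 38.9 × 0.9218 = 35.86 mV.

V ≈ 35.9 mV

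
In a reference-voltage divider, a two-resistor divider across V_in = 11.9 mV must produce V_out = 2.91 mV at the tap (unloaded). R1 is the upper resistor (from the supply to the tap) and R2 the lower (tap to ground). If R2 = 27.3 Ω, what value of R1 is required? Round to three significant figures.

Required fraction k = V_out/V_in = 0.2445.
Rearranging, R1 = R2·(1−k)/k = 27.3 × 3.089 = 84.34 Ω.

R1 ≈ 84.3 Ω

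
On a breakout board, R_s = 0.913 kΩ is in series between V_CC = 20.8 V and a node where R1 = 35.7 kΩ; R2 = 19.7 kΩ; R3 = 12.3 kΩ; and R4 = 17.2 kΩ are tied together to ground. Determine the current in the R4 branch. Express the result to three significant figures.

I ≈ 1.01 mA

Parallel bank: R_p = 1/(1/35.7 + 1/19.7 + 1/12.3 + 1/17.2) = 4.583 kΩ.
V_A by voltage divider: V_A = 20.8 × 4.583/(0.913 + 4.583) = 17.34 V.
Branch current I = V_A/R4 = 17.34/17.2 = 1.008 mA.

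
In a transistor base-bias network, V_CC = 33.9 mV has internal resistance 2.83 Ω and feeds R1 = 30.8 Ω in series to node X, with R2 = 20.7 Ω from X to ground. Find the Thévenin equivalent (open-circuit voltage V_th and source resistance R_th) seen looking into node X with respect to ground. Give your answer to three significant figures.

V_th ≈ 12.9 mV, R_th ≈ 12.8 Ω

R1' = 2.83 + 30.8 = 33.63 Ω (source resistance + R1).
With X open, the divider is unloaded: V_th = 33.9 × 20.7/54.33 = 12.92 mV.
Zeroing V_CC shorts the top of R1' to ground, so R_th = R1' ‖ R2 = 12.81 Ω.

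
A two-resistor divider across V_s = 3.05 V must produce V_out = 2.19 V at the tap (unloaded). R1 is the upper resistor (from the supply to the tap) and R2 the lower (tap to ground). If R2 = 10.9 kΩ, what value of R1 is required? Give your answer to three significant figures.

R1 ≈ 4.28 kΩ

Required fraction k = V_out/V_s = 0.7180.
R1 = R2·(1/k − 1) = 10.9 × 0.3927 = 4.280 kΩ.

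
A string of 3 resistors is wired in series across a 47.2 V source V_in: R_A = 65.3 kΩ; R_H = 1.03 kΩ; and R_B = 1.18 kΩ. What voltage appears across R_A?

Total series resistance ΣR = 65.3 + 1.03 + 1.18 = 67.51 kΩ.
V = V_in · R/ΣR = 47.2 × 0.9673 = 45.65 V.

V ≈ 45.7 V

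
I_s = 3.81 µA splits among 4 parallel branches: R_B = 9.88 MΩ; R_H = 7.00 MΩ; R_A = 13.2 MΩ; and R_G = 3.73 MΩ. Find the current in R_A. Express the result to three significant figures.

Conductances: ΣG = 1/9.88 + 1/7.00 + 1/13.2 + 1/3.73 = 0.5879 (1/MΩ).
R_A takes the fraction G_k/ΣG = 0.07576/0.5879 = 0.1289, so I = 3.81 × 0.1289 = 0.4909 µA.

I ≈ 0.491 µA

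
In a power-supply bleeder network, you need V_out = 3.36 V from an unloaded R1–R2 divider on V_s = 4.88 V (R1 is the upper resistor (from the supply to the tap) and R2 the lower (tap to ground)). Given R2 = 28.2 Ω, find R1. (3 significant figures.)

R1 ≈ 12.8 Ω

Required fraction k = V_out/V_s = 0.6885.
R1 = R2·(1/k − 1) = 28.2 × 0.4524 = 12.76 Ω.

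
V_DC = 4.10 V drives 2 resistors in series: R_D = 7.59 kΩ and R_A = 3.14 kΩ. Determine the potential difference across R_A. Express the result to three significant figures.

V ≈ 1.20 V

Total series resistance ΣR = 7.59 + 3.14 = 10.73 kΩ.
Voltage divider: V = V_DC · (3.140 / 10.73) = 4.10 × 0.2926 = 1.200 V.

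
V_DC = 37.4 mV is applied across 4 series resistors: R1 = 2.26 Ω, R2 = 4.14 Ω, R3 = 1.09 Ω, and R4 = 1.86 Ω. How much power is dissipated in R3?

The common current is I = 37.4/9.350 = 4.000 mA.
V(R3) = I·R = 4.360 mV; P = V·I = 4.360 × 4.000 = 17.44 µW.

P ≈ 17.4 µW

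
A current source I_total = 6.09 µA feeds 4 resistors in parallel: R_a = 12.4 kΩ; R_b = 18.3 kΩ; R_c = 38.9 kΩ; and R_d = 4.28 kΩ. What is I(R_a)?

I ≈ 1.24 µA

ΣG = 1/12.4 + 1/18.3 + 1/38.9 + 1/4.28 = 0.3946.
R_a takes the fraction G_k/ΣG = 0.08065/0.3946 = 0.2044, so I = 6.09 × 0.2044 = 1.244 µA.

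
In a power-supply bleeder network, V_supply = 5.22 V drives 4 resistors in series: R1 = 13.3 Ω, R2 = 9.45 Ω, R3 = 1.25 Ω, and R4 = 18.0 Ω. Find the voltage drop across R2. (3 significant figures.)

V ≈ 1.17 V

ΣR = 13.3 + 9.45 + 1.25 + 18.0 = 42.00 Ω.
V = V_supply · R/ΣR = 5.22 × 0.2250 = 1.174 V.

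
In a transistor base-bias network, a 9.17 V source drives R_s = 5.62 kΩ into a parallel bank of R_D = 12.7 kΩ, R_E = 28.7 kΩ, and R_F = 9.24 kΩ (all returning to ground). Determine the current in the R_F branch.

I ≈ 0.442 mA

Equivalent of the parallel group: R_p = 4.508 kΩ.
V_A = 9.17 × 4.508/10.13 = 4.082 V.
I(R_F) = V_A / R_F = 4.082/9.24 = 0.4418 mA.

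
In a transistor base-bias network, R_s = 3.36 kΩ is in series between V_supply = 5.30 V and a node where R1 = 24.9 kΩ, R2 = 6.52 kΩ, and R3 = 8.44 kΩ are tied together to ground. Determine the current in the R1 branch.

I ≈ 0.104 mA

Equivalent of the parallel group: R_p = 3.205 kΩ.
Node voltage V_A = V_supply · R_p/(R_s + R_p) = 5.30 × 0.4882 = 2.587 V.
Branch current I = V_A/R1 = 2.587/24.9 = 0.1039 mA.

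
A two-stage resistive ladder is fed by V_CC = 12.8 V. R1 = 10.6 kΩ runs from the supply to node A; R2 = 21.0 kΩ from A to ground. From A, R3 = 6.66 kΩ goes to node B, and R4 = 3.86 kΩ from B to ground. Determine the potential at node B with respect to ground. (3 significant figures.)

Node A sees R2 in parallel with the series input of stage 2, R3 + R4 = 10.52 kΩ.
R2 ‖ (R3+R4) = 7.009 kΩ.
V_A = 12.8 × 7.009/(10.6 + 7.009) = 5.095 V.
V_B = V_A × 0.3669 = 1.869 V.

V_B ≈ 1.87 V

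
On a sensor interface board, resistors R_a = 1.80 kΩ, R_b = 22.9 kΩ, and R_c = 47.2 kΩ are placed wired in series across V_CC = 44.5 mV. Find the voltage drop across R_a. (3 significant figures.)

V ≈ 1.11 mV

ΣR = 1.80 + 22.9 + 47.2 = 71.90 kΩ.
By the voltage-divider rule, V = 44.5 × 1.800/71.90 = 1.114 mV.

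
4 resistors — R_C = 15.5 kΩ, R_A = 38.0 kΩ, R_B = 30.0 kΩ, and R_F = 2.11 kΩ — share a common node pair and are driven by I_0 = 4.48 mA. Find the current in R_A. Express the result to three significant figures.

ΣG = 1/15.5 + 1/38.0 + 1/30.0 + 1/2.11 = 0.5981.
By the current-divider rule, I = I_0 · G_k/ΣG = 4.48 × 0.04400 = 0.1971 mA.

I ≈ 0.197 mA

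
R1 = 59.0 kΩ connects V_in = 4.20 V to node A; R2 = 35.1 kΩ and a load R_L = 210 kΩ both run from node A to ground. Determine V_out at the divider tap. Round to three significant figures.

First combine the lower leg with the load: R2 ‖ R_L = 30.07 kΩ.
Voltage divider with the loaded lower leg: V_out = 4.20 × 30.07/(59.0 + 30.07) = 4.20 × 0.3376 = 1.418 V.
(Unloaded it would be 1.57 V; the load pulls it down.)

V_out ≈ 1.42 V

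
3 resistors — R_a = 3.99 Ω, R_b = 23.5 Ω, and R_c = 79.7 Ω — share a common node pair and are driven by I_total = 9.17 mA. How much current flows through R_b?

ΣG = 1/3.99 + 1/23.5 + 1/79.7 = 0.3057.
By the current-divider rule, I = I_total · G_k/ΣG = 9.17 × 0.1392 = 1.276 mA.

I ≈ 1.28 mA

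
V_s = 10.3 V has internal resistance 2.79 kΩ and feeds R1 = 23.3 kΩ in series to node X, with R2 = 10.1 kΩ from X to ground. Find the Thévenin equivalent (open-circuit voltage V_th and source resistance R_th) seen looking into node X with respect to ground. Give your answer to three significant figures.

V_th ≈ 2.87 V, R_th ≈ 7.28 kΩ

R1' = 2.79 + 23.3 = 26.09 kΩ (source resistance + R1).
With X open, the divider is unloaded: V_th = 10.3 × 10.1/36.19 = 2.875 V.
Zeroing V_s shorts the top of R1' to ground, so R_th = R1' ‖ R2 = 7.281 kΩ.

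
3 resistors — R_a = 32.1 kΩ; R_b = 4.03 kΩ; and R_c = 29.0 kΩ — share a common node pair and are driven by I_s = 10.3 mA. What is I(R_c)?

I ≈ 1.13 mA

Conductances: ΣG = 1/32.1 + 1/4.03 + 1/29.0 = 0.3138 (1/kΩ).
Current divider: I(R_c) = I_s · G_k/ΣG = 10.3 × (0.03448/0.3138) = 10.3 × 0.1099 = 1.132 mA.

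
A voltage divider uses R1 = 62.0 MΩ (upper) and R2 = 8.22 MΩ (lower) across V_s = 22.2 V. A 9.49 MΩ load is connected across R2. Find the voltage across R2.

V_out ≈ 1.47 V

The load sits in parallel with R2, giving an effective lower resistance R2' = R2·R_L/(R2+R_L) = 4.405 MΩ.
Voltage divider with the loaded lower leg: V_out = 22.2 × 4.405/(62.0 + 4.405) = 22.2 × 0.06633 = 1.473 V.
(Unloaded it would be 2.60 V; the load pulls it down.)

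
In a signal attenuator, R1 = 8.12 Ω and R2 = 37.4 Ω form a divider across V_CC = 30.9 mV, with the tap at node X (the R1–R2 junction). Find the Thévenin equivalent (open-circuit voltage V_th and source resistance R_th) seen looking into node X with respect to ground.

V_th ≈ 25.4 mV, R_th ≈ 6.67 Ω

Open-circuit (no load on X): V_th = V_CC · R2/(R1 + R2) = 30.9 × 37.4/(8.120 + 37.4) = 25.39 mV.
With V_CC suppressed (replaced by a short), R_th = R1 ‖ R2 = (8.120 × 37.4)/(8.120 + 37.4) = 6.672 Ω.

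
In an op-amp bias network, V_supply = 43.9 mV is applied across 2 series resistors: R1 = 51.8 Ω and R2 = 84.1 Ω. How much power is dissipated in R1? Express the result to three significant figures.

The common current is I = 43.9/135.9 = 0.3230 mA.
V(R1) = I·R = 16.73 mV; P = V·I = 16.73 × 0.3230 = 5.405 µW.

P ≈ 5.41 µW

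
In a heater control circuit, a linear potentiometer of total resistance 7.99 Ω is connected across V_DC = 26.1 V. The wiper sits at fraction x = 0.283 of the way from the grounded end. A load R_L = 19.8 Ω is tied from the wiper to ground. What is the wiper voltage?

V_out ≈ 6.83 V

Lower segment x·R_p = 2.261 Ω; upper segment (1−x)·R_p = 5.729 Ω.
Lower segment in parallel with the load: 2.261 ‖ 19.8 = 2.029 Ω.
V_out = 26.1 × 2.029/(5.729 + 2.029) = 6.827 V.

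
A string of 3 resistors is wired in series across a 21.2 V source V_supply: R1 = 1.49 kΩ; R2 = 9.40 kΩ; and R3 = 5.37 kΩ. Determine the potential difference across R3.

V ≈ 7.00 V

Series total: ΣR = 1.49 + 9.40 + 5.37 = 16.26 kΩ.
V = V_supply · R/ΣR = 21.2 × 0.3303 = 7.001 V.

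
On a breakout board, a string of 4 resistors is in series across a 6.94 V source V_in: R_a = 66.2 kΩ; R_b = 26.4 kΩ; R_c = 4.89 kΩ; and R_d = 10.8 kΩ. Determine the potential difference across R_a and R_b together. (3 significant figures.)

ΣR = 66.2 + 26.4 + 4.89 + 10.8 = 108.3 kΩ.
R_{R_a..R_b} = 66.2 + 26.4 = 92.60 kΩ.
By the voltage-divider rule, V = 6.94 × 92.60/108.3 = 5.934 V.

V ≈ 5.93 V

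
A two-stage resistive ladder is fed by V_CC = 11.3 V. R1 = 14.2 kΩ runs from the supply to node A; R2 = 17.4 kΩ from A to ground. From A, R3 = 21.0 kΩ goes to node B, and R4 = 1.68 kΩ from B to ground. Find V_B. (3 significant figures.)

Looking into the second stage from A: R3 + R4 = 22.68 kΩ appears in parallel with R2.
R2 ‖ (R3+R4) = 9.846 kΩ.
First divider: V_A = V_CC · 9.846/(14.2 + 9.846) = 4.627 V.
Then the unloaded second divider: V_B = V_A × R4/(R3+R4) = 4.627 × 0.07407 = 0.3427 V.

V_B ≈ 0.343 V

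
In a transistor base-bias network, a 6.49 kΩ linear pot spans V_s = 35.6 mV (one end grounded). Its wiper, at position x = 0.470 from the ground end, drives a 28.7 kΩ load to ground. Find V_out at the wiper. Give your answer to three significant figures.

Lower segment x·R_p = 3.050 kΩ; upper segment (1−x)·R_p = 3.440 kΩ.
(x·R_p) ‖ R_L = 2.757 kΩ.
Loaded-divider output: V_out = 35.6 × 0.4449 = 15.84 mV.

V_out ≈ 15.8 mV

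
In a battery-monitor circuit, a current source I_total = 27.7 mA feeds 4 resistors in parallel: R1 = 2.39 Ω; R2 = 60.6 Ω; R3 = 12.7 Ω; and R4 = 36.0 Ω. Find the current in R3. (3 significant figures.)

ΣG = 1/2.39 + 1/60.6 + 1/12.7 + 1/36.0 = 0.5414.
R3 takes the fraction G_k/ΣG = 0.07874/0.5414 = 0.1454, so I = 27.7 × 0.1454 = 4.028 mA.

I ≈ 4.03 mA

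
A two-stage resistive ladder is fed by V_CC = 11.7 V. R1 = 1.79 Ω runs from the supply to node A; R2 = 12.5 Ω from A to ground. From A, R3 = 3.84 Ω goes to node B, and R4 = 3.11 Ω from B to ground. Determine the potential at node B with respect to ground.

Looking into the second stage from A: R3 + R4 = 6.950 Ω appears in parallel with R2.
R2 ‖ (R3+R4) = 4.467 Ω.
First divider: V_A = V_CC · 4.467/(1.79 + 4.467) = 8.353 V.
Stage 2 is unloaded, so V_B = V_A · R4/(R3+R4) = 8.353 × 3.11/6.950 = 3.738 V.

V_B ≈ 3.74 V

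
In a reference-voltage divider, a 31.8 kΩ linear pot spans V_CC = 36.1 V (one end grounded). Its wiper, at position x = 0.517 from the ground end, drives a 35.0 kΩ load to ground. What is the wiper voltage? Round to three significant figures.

V_out ≈ 15.2 V

Lower segment x·R_p = 16.44 kΩ; upper segment (1−x)·R_p = 15.36 kΩ.
Lower segment in parallel with the load: 16.44 ‖ 35.0 = 11.19 kΩ.
V_out = 36.1 × 11.19/(15.36 + 11.19) = 15.21 V.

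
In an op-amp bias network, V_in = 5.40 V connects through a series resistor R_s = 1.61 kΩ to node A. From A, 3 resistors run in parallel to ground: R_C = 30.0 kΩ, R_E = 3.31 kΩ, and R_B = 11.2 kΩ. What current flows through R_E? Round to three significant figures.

I ≈ 0.969 mA

Equivalent of the parallel group: R_p = 2.354 kΩ.
V_A = 5.40 × 2.354/3.964 = 3.207 V.
Branch current I = V_A/R_E = 3.207/3.31 = 0.9689 mA.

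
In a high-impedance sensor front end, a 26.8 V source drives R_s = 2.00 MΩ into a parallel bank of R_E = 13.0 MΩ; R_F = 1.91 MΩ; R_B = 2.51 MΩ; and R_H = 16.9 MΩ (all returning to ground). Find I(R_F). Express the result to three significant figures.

Combine the parallel branches: R_p = (1/13.0 + 1/1.91 + 1/2.51 + 1/16.9)⁻¹ = 0.9451 MΩ.
Node voltage V_A = V_CC · R_p/(R_s + R_p) = 26.8 × 0.3209 = 8.600 V.
Branch current I = V_A/R_F = 8.600/1.91 = 4.503 µA.
(Equivalently: I_total = 9.100 µA, then current-divider fraction G_k/ΣG = 0.4948.)

I ≈ 4.50 µA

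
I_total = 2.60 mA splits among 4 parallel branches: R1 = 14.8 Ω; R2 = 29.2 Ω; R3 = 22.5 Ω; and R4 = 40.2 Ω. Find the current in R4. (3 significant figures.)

I ≈ 0.378 mA

Conductances: ΣG = 1/14.8 + 1/29.2 + 1/22.5 + 1/40.2 = 0.1711 (1/Ω).
R4 takes the fraction G_k/ΣG = 0.02488/0.1711 = 0.1454, so I = 2.60 × 0.1454 = 0.3779 mA.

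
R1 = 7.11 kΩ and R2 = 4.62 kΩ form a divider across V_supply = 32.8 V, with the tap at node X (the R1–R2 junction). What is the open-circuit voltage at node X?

Open-circuit (no load on X): V_th = V_supply · R2/(R1 + R2) = 32.8 × 4.62/(7.110 + 4.62) = 12.92 V.

V_th ≈ 12.9 V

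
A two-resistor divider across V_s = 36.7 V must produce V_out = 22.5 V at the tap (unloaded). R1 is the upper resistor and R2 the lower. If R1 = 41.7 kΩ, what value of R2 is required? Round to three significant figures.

R2 ≈ 66.1 kΩ

The divider ratio is R2/(R1+R2) = 22.5/36.7 = 0.6131.
Rearranging, R2 = R1·k/(1−k) = 41.7 × 1.585 = 66.07 kΩ.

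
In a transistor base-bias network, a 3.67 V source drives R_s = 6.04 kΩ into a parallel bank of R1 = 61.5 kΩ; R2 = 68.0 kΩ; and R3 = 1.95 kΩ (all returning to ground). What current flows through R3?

I ≈ 0.439 mA

Equivalent of the parallel group: R_p = 1.839 kΩ.
V_A = 3.67 × 1.839/7.879 = 0.8566 V.
I(R3) = V_A / R3 = 0.8566/1.95 = 0.4393 mA.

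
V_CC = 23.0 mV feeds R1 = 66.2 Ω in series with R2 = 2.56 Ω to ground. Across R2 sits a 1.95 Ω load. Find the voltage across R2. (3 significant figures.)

The load sits in parallel with R2, giving an effective lower resistance R2' = R2·R_L/(R2+R_L) = 1.107 Ω.
Voltage divider with the loaded lower leg: V_out = 23.0 × 1.107/(66.2 + 1.107) = 23.0 × 0.01645 = 0.3782 mV.

V_out ≈ 0.378 mV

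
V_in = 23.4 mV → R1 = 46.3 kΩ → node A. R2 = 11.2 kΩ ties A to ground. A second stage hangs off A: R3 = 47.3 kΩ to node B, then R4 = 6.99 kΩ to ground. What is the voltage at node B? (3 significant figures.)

V_B ≈ 0.503 mV

Node A sees R2 in parallel with the series input of stage 2, R3 + R4 = 54.29 kΩ.
R2 ‖ (R3+R4) = 9.285 kΩ.
First divider: V_A = V_in · 9.285/(46.3 + 9.285) = 3.909 mV.
Then the unloaded second divider: V_B = V_A × R4/(R3+R4) = 3.909 × 0.1288 = 0.5032 mV.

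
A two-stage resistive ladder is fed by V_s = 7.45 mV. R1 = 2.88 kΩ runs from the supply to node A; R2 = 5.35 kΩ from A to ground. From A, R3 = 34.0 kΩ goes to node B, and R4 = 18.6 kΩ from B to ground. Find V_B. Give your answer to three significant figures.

V_B ≈ 1.65 mV

Looking into the second stage from A: R3 + R4 = 52.60 kΩ appears in parallel with R2.
Effective lower resistance at A: R2 ‖ 52.60 = 4.856 kΩ.
So V_A = 7.45 × 0.6277 = 4.677 mV.
Then the unloaded second divider: V_B = V_A × R4/(R3+R4) = 4.677 × 0.3536 = 1.654 mV.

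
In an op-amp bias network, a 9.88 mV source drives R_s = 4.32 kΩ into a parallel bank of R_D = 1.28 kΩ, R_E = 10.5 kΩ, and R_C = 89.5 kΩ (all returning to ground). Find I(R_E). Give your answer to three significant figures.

I ≈ 0.195 µA

Equivalent of the parallel group: R_p = 1.127 kΩ.
V_A = 9.88 × 1.127/5.447 = 2.044 mV.
I(R_E) = V_A / R_E = 2.044/10.5 = 0.1946 µA.
(Check via current divider: I_total = 1.814 µA; share G_k/ΣG = 0.1073 → same result.)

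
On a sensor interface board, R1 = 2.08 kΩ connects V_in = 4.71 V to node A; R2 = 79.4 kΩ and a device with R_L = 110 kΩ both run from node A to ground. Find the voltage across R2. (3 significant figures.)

R2 ‖ R_L = (79.4 × 110)/(79.4 + 110) = 46.11 kΩ.
Then V_out = V_in · R2'/(R1 + R2') = 4.71 × 46.11/48.19 = 4.507 V.

V_out ≈ 4.51 V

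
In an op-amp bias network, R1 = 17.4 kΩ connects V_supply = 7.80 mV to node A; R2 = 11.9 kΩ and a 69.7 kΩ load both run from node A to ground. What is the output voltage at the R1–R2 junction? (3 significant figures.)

V_out ≈ 2.88 mV

First combine the lower leg with the load: R2 ‖ R_L = 10.16 kΩ.
Voltage divider with the loaded lower leg: V_out = 7.80 × 10.16/(17.4 + 10.16) = 7.80 × 0.3688 = 2.876 mV.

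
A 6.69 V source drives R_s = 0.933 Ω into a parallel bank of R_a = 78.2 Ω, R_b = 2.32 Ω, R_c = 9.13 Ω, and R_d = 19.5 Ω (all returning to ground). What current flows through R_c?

I ≈ 0.468 A

Equivalent of the parallel group: R_p = 1.654 Ω.
V_A by voltage divider: V_A = 6.69 × 1.654/(0.933 + 1.654) = 4.277 V.
I(R_c) = V_A / R_c = 4.277/9.13 = 0.4685 A.
(Equivalently: I_total = 2.586 A, then current-divider fraction G_k/ΣG = 0.1811.)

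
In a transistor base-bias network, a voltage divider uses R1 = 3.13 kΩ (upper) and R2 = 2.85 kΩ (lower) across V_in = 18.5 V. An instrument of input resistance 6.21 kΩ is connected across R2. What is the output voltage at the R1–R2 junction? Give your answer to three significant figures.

First combine the lower leg with the load: R2 ‖ R_L = 1.953 kΩ.
Now apply the divider: V_out = 18.5 × 0.3843 = 7.109 V.
(Unloaded it would be 8.82 V; the load pulls it down.)

V_out ≈ 7.11 V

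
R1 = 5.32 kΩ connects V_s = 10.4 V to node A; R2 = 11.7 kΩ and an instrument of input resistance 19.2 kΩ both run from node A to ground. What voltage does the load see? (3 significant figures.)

V_out ≈ 6.01 V

First combine the lower leg with the load: R2 ‖ R_L = 7.270 kΩ.
Voltage divider with the loaded lower leg: V_out = 10.4 × 7.270/(5.32 + 7.270) = 10.4 × 0.5774 = 6.005 V.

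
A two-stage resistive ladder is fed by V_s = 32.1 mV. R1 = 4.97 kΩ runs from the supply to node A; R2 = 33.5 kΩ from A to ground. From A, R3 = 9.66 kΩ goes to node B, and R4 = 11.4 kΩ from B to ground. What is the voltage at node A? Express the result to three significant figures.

The second stage (R3 + R4 = 21.06 kΩ) loads node A in parallel with R2.
R2 ‖ (R3+R4) = 12.93 kΩ.
First divider: V_A = V_s · 12.93/(4.97 + 12.93) = 23.19 mV.

V_A ≈ 23.2 mV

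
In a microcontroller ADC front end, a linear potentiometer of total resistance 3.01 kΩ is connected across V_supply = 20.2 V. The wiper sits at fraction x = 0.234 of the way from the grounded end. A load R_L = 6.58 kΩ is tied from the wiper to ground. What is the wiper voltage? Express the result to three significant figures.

Lower segment x·R_p = 0.7043 kΩ; upper segment (1−x)·R_p = 2.306 kΩ.
Lower segment in parallel with the load: 0.7043 ‖ 6.58 = 0.6362 kΩ.
Then V_out = V_supply · 0.6362/(2.306 + 0.6362) = 4.369 V.

V_out ≈ 4.37 V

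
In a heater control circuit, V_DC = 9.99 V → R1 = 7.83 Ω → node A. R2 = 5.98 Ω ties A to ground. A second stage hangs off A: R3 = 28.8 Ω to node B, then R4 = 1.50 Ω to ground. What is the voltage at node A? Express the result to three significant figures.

V_A ≈ 3.89 V

The second stage (R3 + R4 = 30.30 Ω) loads node A in parallel with R2.
R2 ‖ (R3+R4) = 4.994 Ω.
V_A = 9.99 × 4.994/(7.83 + 4.994) = 3.891 V.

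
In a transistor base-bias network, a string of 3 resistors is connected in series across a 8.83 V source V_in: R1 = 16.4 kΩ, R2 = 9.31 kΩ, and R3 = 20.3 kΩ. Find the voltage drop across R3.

ΣR = 16.4 + 9.31 + 20.3 = 46.01 kΩ.
By the voltage-divider rule, V = 8.83 × 20.30/46.01 = 3.896 V.

V ≈ 3.90 V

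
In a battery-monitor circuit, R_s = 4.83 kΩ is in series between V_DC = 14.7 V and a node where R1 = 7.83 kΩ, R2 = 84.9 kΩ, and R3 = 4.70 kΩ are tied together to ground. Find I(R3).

I ≈ 1.16 mA

Combine the parallel branches: R_p = (1/7.83 + 1/84.9 + 1/4.70)⁻¹ = 2.839 kΩ.
V_A = 14.7 × 2.839/7.669 = 5.442 V.
Branch current I = V_A/R3 = 5.442/4.70 = 1.158 mA.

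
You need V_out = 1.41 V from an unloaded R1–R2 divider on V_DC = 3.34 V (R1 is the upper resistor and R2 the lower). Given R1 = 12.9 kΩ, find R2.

R2 ≈ 9.42 kΩ

Required fraction k = V_out/V_DC = 0.4222.
So R2 = R1 · V_out/(V_DC − V_out) = 12.9 × 1.41/(3.34 − 1.41) = 12.9 × 0.7306 = 9.424 kΩ.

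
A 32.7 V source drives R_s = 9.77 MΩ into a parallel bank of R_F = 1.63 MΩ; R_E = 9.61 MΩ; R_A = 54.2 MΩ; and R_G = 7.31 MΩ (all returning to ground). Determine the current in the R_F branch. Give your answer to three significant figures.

I ≈ 2.11 µA

Parallel bank: R_p = 1/(1/1.63 + 1/9.61 + 1/54.2 + 1/7.31) = 1.146 MΩ.
Node voltage V_A = V_in · R_p/(R_s + R_p) = 32.7 × 0.1050 = 3.432 V.
I(R_F) = V_A / R_F = 3.432/1.63 = 2.106 µA.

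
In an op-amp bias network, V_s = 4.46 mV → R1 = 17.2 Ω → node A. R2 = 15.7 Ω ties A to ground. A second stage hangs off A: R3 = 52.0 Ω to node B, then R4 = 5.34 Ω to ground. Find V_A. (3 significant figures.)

V_A ≈ 1.86 mV

Node A sees R2 in parallel with the series input of stage 2, R3 + R4 = 57.34 Ω.
Effective lower resistance at A: R2 ‖ 57.34 = 12.33 Ω.
So V_A = 4.46 × 0.4174 = 1.862 mV.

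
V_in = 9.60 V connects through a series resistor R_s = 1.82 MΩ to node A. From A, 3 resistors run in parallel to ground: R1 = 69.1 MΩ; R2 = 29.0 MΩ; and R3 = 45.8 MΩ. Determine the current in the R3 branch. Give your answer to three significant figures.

Combine the parallel branches: R_p = (1/69.1 + 1/29.0 + 1/45.8)⁻¹ = 14.13 MΩ.
V_A = 9.60 × 14.13/15.95 = 8.504 V.
I(R3) = V_A / R3 = 8.504/45.8 = 0.1857 µA.

I ≈ 0.186 µA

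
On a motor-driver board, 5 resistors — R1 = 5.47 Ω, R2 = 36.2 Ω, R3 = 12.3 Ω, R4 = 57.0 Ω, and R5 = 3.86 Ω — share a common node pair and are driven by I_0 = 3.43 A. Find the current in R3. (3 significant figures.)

I ≈ 0.491 A

ΣG = 1/5.47 + 1/36.2 + 1/12.3 + 1/57.0 + 1/3.86 = 0.5684.
Current divider: I(R3) = I_0 · G_k/ΣG = 3.43 × (0.08130/0.5684) = 3.43 × 0.1430 = 0.4907 A.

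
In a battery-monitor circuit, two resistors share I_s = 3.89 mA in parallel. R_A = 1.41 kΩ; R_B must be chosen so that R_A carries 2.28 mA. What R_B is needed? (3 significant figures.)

In a two-way split, I_A/I_s = R_B/(R_A + R_B).
With f = 0.5861, R_B = R_A · f/(1−f) = 1.41 × 1.416 = 1.997 kΩ.

R_B ≈ 2.00 kΩ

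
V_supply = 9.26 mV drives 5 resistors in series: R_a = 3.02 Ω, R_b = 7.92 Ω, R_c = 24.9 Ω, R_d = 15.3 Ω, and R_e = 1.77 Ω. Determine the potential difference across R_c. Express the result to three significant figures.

Total series resistance ΣR = 3.02 + 7.92 + 24.9 + 15.3 + 1.77 = 52.91 Ω.
Voltage divider: V = V_supply · (24.90 / 52.91) = 9.26 × 0.4706 = 4.358 mV.

V ≈ 4.36 mV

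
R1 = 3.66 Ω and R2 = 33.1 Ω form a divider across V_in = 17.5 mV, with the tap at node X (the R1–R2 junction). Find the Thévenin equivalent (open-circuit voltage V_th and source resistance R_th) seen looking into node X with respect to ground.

V_th is the unloaded tap voltage: V_in · R2/(R1+R2) = 17.5 × 0.9004 = 15.76 mV.
Looking into X with the source shorted: R_th = R1·R2/(R1+R2) = 3.660 × 33.1/36.76 = 3.296 Ω.

V_th ≈ 15.8 mV, R_th ≈ 3.30 Ω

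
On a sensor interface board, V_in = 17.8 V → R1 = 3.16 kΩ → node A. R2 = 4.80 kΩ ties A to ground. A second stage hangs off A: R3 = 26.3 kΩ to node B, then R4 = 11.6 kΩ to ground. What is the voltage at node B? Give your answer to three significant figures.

V_B ≈ 3.13 V

The second stage (R3 + R4 = 37.90 kΩ) loads node A in parallel with R2.
R2 ‖ (R3+R4) = 4.260 kΩ.
So V_A = 17.8 × 0.5741 = 10.22 V.
Stage 2 is unloaded, so V_B = V_A · R4/(R3+R4) = 10.22 × 11.6/37.90 = 3.128 V.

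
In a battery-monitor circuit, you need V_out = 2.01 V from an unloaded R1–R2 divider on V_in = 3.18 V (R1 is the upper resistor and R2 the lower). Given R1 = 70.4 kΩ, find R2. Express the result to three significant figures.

R2 ≈ 121 kΩ

V_out/V_in = R2/(R1+R2) = 0.6321.
R2 = R1 · 0.6321/(1 − 0.6321) = 120.9 kΩ.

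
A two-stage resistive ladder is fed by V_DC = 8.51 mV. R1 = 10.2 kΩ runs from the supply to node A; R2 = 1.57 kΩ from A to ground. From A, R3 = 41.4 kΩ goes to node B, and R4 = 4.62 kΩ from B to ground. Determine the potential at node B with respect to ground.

V_B ≈ 0.111 mV

The second stage (R3 + R4 = 46.02 kΩ) loads node A in parallel with R2.
R2 ‖ (R3+R4) = 1.518 kΩ.
So V_A = 8.51 × 0.1296 = 1.103 mV.
V_B = V_A × 0.1004 = 0.1107 mV.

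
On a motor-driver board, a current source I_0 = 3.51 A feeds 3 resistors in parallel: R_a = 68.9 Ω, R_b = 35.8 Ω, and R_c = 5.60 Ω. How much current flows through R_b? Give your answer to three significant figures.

Conductances: ΣG = 1/68.9 + 1/35.8 + 1/5.60 = 0.2210 (1/Ω).
By the current-divider rule, I = I_0 · G_k/ΣG = 3.51 × 0.1264 = 0.4436 A.

I ≈ 0.444 A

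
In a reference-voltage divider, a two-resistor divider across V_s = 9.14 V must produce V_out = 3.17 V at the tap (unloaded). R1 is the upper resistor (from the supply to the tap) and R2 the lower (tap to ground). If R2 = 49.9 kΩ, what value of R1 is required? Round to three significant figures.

R1 ≈ 94.0 kΩ

Required fraction k = V_out/V_s = 0.3468.
R1 = R2·(1/k − 1) = 49.9 × 1.883 = 93.98 kΩ.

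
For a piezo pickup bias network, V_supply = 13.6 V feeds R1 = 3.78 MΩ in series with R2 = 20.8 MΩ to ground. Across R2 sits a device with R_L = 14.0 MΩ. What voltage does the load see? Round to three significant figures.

V_out ≈ 9.37 V

R2 ‖ R_L = (20.8 × 14.0)/(20.8 + 14.0) = 8.368 MΩ.
Now apply the divider: V_out = 13.6 × 0.6888 = 9.368 V.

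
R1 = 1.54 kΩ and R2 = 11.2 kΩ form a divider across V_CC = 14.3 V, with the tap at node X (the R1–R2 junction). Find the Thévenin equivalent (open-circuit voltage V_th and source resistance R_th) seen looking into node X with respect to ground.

Open-circuit (no load on X): V_th = V_CC · R2/(R1 + R2) = 14.3 × 11.2/(1.540 + 11.2) = 12.57 V.
Looking into X with the source shorted: R_th = R1·R2/(R1+R2) = 1.540 × 11.2/12.74 = 1.354 kΩ.

V_th ≈ 12.6 V, R_th ≈ 1.35 kΩ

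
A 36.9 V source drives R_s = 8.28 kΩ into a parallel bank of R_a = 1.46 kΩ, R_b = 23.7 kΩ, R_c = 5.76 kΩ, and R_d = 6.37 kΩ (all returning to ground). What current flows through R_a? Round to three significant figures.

Combine the parallel branches: R_p = (1/1.46 + 1/23.7 + 1/5.76 + 1/6.37)⁻¹ = 0.9454 kΩ.
V_A = 36.9 × 0.9454/9.225 = 3.782 V.
I(R_a) = V_A / R_a = 3.782/1.46 = 2.590 mA.

I ≈ 2.59 mA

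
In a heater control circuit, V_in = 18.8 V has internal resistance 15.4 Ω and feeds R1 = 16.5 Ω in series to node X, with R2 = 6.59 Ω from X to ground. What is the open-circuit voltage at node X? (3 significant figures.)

R1' = 15.4 + 16.5 = 31.90 Ω (source resistance + R1).
V_th is the unloaded tap voltage: V_in · R2/(R1'+R2) = 18.8 × 0.1712 = 3.219 V.

V_th ≈ 3.22 V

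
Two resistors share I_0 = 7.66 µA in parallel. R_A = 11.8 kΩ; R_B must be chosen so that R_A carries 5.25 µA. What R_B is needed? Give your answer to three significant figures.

Two-branch current divider: I_A = I_0 · R_B/(R_A + R_B).
5.25/7.66 = R_B/(R_A + R_B) → R_B = R_A · (0.6854)/(1 − 0.6854) = 11.8 × 2.178 = 25.71 kΩ.

R_B ≈ 25.7 kΩ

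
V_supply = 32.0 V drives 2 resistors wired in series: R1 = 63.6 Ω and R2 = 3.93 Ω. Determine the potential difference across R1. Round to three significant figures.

V ≈ 30.1 V

Total series resistance ΣR = 63.6 + 3.93 = 67.53 Ω.
V = V_supply · R/ΣR = 32.0 × 0.9418 = 30.14 V.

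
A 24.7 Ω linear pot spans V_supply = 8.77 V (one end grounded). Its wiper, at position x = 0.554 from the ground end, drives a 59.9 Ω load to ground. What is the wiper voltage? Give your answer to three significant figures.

V_out ≈ 4.41 V

The pot divides into 11.02 Ω above the wiper and 13.68 Ω below.
R_L loads the lower segment: effective lower R = 11.14 Ω.
V_out = 8.77 × 11.14/(11.02 + 11.14) = 4.409 V.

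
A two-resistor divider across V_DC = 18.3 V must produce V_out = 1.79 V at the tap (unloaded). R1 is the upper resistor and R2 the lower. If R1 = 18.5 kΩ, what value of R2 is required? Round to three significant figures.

R2 ≈ 2.01 kΩ

The divider ratio is R2/(R1+R2) = 1.79/18.3 = 0.09781.
So R2 = R1 · V_out/(V_DC − V_out) = 18.5 × 1.79/(18.3 − 1.79) = 18.5 × 0.1084 = 2.006 kΩ.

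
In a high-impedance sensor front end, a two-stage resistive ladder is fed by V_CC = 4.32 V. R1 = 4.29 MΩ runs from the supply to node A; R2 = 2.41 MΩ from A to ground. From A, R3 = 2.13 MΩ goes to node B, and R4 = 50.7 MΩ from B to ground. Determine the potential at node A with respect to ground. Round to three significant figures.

V_A ≈ 1.51 V

The second stage (R3 + R4 = 52.83 MΩ) loads node A in parallel with R2.
Effective lower resistance at A: R2 ‖ 52.83 = 2.305 MΩ.
First divider: V_A = V_CC · 2.305/(4.29 + 2.305) = 1.510 V.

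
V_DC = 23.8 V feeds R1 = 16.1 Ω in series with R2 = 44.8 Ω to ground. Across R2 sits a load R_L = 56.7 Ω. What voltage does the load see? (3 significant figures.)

V_out ≈ 14.5 V

First combine the lower leg with the load: R2 ‖ R_L = 25.03 Ω.
Then V_out = V_DC · R2'/(R1 + R2') = 23.8 × 25.03/41.13 = 14.48 V.
(Unloaded it would be 17.5 V; the load pulls it down.)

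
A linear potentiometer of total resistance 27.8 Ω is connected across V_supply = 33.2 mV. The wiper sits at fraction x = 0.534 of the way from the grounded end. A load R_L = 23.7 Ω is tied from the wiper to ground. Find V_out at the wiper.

The pot divides into 12.95 Ω above the wiper and 14.85 Ω below.
R_L loads the lower segment: effective lower R = 9.128 Ω.
Then V_out = V_supply · 9.128/(12.95 + 9.128) = 13.72 mV.

V_out ≈ 13.7 mV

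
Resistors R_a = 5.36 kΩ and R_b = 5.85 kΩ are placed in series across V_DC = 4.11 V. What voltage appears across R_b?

ΣR = 5.36 + 5.85 = 11.21 kΩ.
By the voltage-divider rule, V = 4.11 × 5.850/11.21 = 2.145 V.

V ≈ 2.14 V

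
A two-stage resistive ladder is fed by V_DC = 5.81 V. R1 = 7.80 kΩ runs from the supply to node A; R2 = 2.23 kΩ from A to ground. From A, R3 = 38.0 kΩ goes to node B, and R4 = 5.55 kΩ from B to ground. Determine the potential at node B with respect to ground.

Node A sees R2 in parallel with the series input of stage 2, R3 + R4 = 43.55 kΩ.
R2 ‖ (R3+R4) = 2.121 kΩ.
First divider: V_A = V_DC · 2.121/(7.80 + 2.121) = 1.242 V.
V_B = V_A × 0.1274 = 0.1583 V.

V_B ≈ 0.158 V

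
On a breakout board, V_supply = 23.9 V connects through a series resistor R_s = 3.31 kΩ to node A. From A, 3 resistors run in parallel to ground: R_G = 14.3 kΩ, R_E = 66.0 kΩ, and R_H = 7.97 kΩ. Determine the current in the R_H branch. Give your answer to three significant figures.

I ≈ 1.77 mA

Combine the parallel branches: R_p = (1/14.3 + 1/66.0 + 1/7.97)⁻¹ = 4.749 kΩ.
V_A by voltage divider: V_A = 23.9 × 4.749/(3.31 + 4.749) = 14.08 V.
Branch current I = V_A/R_H = 14.08/7.97 = 1.767 mA.
(Check via current divider: I_total = 2.965 mA; share G_k/ΣG = 0.5959 → same result.)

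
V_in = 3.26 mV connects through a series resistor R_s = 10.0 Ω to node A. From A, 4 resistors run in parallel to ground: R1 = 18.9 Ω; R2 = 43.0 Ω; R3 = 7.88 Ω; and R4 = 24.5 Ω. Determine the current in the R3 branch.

I ≈ 0.120 mA

Parallel bank: R_p = 1/(1/18.9 + 1/43.0 + 1/7.88 + 1/24.5) = 4.100 Ω.
V_A = 3.26 × 4.100/14.10 = 0.9480 mV.
Branch current I = V_A/R3 = 0.9480/7.88 = 0.1203 mA.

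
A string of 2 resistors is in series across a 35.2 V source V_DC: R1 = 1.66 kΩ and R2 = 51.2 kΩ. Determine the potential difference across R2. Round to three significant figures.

Series total: ΣR = 1.66 + 51.2 = 52.86 kΩ.
Voltage divider: V = V_DC · (51.20 / 52.86) = 35.2 × 0.9686 = 34.09 V.

V ≈ 34.1 V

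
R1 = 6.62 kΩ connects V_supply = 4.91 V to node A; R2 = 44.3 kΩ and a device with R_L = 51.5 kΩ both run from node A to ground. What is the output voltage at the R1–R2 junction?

V_out ≈ 3.84 V

R2 ‖ R_L = (44.3 × 51.5)/(44.3 + 51.5) = 23.81 kΩ.
Voltage divider with the loaded lower leg: V_out = 4.91 × 23.81/(6.62 + 23.81) = 4.91 × 0.7825 = 3.842 V.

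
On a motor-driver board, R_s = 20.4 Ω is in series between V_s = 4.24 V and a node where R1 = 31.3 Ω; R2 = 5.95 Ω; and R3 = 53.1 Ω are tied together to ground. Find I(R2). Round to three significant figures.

Combine the parallel branches: R_p = (1/31.3 + 1/5.95 + 1/53.1)⁻¹ = 4.569 Ω.
Node voltage V_A = V_s · R_p/(R_s + R_p) = 4.24 × 0.1830 = 0.7759 V.
Branch current I = V_A/R2 = 0.7759/5.95 = 0.1304 A.

I ≈ 0.130 A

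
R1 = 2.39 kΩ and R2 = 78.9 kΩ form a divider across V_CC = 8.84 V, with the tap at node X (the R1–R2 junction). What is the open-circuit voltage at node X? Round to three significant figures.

Open-circuit (no load on X): V_th = V_CC · R2/(R1 + R2) = 8.84 × 78.9/(2.390 + 78.9) = 8.580 V.

V_th ≈ 8.58 V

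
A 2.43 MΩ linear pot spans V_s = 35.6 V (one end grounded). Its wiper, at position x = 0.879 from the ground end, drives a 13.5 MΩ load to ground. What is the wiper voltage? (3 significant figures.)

V_out ≈ 30.7 V

Lower segment x·R_p = 2.136 MΩ; upper segment (1−x)·R_p = 0.2940 MΩ.
Lower segment in parallel with the load: 2.136 ‖ 13.5 = 1.844 MΩ.
Loaded-divider output: V_out = 35.6 × 0.8625 = 30.70 V.
(Unloaded: V_out = x·V_s = 31.3 V.)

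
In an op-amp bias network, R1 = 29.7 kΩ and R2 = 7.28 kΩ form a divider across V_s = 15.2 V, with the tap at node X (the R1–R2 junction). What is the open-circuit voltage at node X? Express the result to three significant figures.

Open-circuit (no load on X): V_th = V_s · R2/(R1 + R2) = 15.2 × 7.28/(29.70 + 7.28) = 2.992 V.

V_th ≈ 2.99 V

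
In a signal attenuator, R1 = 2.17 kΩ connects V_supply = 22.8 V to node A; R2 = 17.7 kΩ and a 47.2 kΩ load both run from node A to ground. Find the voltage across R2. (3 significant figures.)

First combine the lower leg with the load: R2 ‖ R_L = 12.87 kΩ.
Voltage divider with the loaded lower leg: V_out = 22.8 × 12.87/(2.17 + 12.87) = 22.8 × 0.8557 = 19.51 V.

V_out ≈ 19.5 V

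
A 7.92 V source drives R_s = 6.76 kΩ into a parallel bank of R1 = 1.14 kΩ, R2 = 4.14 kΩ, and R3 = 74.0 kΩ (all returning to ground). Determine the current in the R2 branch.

Equivalent of the parallel group: R_p = 0.8832 kΩ.
V_A by voltage divider: V_A = 7.92 × 0.8832/(6.76 + 0.8832) = 0.9152 V.
I(R2) = V_A / R2 = 0.9152/4.14 = 0.2211 mA.

I ≈ 0.221 mA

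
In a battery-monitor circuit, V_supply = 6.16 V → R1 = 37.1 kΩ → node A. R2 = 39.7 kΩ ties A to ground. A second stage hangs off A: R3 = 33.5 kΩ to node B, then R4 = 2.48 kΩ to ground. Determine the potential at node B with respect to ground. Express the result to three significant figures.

V_B ≈ 0.143 V

Looking into the second stage from A: R3 + R4 = 35.98 kΩ appears in parallel with R2.
Effective lower resistance at A: R2 ‖ 35.98 = 18.87 kΩ.
First divider: V_A = V_supply · 18.87/(37.1 + 18.87) = 2.077 V.
Stage 2 is unloaded, so V_B = V_A · R4/(R3+R4) = 2.077 × 2.48/35.98 = 0.1432 V.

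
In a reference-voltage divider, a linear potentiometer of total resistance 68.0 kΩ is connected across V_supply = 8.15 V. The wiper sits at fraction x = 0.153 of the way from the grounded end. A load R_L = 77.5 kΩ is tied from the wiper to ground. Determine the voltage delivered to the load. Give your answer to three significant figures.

V_out ≈ 1.12 V

The pot divides into 57.60 kΩ above the wiper and 10.40 kΩ below.
R_L loads the lower segment: effective lower R = 9.173 kΩ.
Then V_out = V_supply · 9.173/(57.60 + 9.173) = 1.120 V.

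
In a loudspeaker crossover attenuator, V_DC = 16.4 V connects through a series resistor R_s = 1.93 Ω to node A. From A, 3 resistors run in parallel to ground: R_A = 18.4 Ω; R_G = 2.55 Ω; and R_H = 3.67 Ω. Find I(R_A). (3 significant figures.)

Combine the parallel branches: R_p = (1/18.4 + 1/2.55 + 1/3.67)⁻¹ = 1.391 Ω.
V_A by voltage divider: V_A = 16.4 × 1.391/(1.93 + 1.391) = 6.869 V.
Branch current I = V_A/R_A = 6.869/18.4 = 0.3733 A.
(Check via current divider: I_total = 4.938 A; share G_k/ΣG = 0.07559 → same result.)

I ≈ 0.373 A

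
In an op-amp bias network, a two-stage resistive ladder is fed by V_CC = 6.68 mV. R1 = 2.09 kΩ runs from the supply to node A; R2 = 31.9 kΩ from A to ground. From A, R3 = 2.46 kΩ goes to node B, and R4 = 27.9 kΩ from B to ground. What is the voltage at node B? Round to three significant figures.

Node A sees R2 in parallel with the series input of stage 2, R3 + R4 = 30.36 kΩ.
R2 ‖ (R3+R4) = 15.56 kΩ.
First divider: V_A = V_CC · 15.56/(2.09 + 15.56) = 5.889 mV.
V_B = V_A × 0.9190 = 5.412 mV.

V_B ≈ 5.41 mV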